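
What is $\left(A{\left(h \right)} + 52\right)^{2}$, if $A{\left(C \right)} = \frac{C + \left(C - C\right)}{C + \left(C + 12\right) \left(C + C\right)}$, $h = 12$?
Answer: $\frac{6497401}{2401} \approx 2706.1$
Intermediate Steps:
$A{\left(C \right)} = \frac{C}{C + 2 C \left(12 + C\right)}$ ($A{\left(C \right)} = \frac{C + 0}{C + \left(12 + C\right) 2 C} = \frac{C}{C + 2 C \left(12 + C\right)}$)
$\left(A{\left(h \right)} + 52\right)^{2} = \left(\frac{1}{25 + 2 \cdot 12} + 52\right)^{2} = \left(\frac{1}{25 + 24} + 52\right)^{2} = \left(\frac{1}{49} + 52\right)^{2} = \left(\frac{2549}{49}\right)^{2} = \frac{6497401}{2401}$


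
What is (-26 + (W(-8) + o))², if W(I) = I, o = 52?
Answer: 324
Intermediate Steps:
(-26 + (W(-8) + o))² = (-26 + (-8 + 52))² = (-26 + 44)² = 18² = 324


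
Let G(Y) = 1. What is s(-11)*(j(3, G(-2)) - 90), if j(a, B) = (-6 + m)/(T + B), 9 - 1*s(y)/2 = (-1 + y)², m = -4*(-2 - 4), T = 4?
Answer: 23328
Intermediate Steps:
m = 24 (m = -4*(-6) = 24)
s(y) = 18 - 2*(-1 + y)²
j(a, B) = 18/(4 + B) (j(a, B) = (-6 + 24)/(4 + B) = 18/(4 + B))
s(-11)*(j(3, G(-2)) - 90) = (18 - 2*(-1 - 11)²)*(18/(4 + 1) - 90) = (18 - 2*(-12)²)*(18/5 - 90) = (18 - 2*144)*(18*(⅕) - 90) = (18 - 288)*(18/5 - 90) = -270*(-432/5) = 23328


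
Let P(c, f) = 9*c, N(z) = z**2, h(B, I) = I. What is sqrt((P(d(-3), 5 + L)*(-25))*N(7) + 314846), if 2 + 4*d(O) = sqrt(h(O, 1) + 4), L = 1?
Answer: sqrt(1281434 - 11025*sqrt(5))/2 ≈ 560.53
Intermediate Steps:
d(O) = -1/2 + sqrt(5)/4 (d(O) = -1/2 + sqrt(1 + 4)/4 = -1/2 + sqrt(5)/4)
sqrt((P(d(-3), 5 + L)*(-25))*N(7) + 314846) = sqrt(((9*(-1/2 + sqrt(5)/4))*(-25))*7**2 + 314846) = sqrt(((-9/2 + 9*sqrt(5)/4)*(-25))*49 + 314846) = sqrt((225/2 - 225*sqrt(5)/4)*49 + 314846) = sqrt((11025/2 - 11025*sqrt(5)/4) + 314846) = sqrt(640717/2 - 11025*sqrt(5)/4)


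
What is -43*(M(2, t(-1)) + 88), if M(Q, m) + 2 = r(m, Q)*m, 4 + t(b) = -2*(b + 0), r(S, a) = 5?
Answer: -3268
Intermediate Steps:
t(b) = -4 - 2*b (t(b) = -4 - 2*(b + 0) = -4 - 2*b)
M(Q, m) = -2 + 5*m
-43*(M(2, t(-1)) + 88) = -43*((-2 + 5*(-4 - 2*(-1))) + 88) = -43*((-2 + 5*(-4 + 2)) + 88) = -43*((-2 + 5*(-2)) + 88) = -43*((-2 - 10) + 88) = -43*(-12 + 88) = -43*76 = -3268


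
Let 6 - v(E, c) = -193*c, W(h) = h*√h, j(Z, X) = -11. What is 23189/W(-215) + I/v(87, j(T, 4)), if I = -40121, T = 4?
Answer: 40121/2117 + 23189*I*√215/46225 ≈ 18.952 + 7.3557*I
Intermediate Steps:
W(h) = h^(3/2)
v(E, c) = 6 + 193*c (v(E, c) = 6 - (-193)*c = 6 + 193*c)
23189/W(-215) + I/v(87, j(T, 4)) = 23189/((-215)^(3/2)) - 40121/(6 + 193*(-11)) = 23189/((-215*I*√215)) - 40121/(6 - 2123) = 23189*(I*√215/46225) - 40121/(-2117) = 23189*I*√215/46225 - 40121*(-1/2117) = 23189*I*√215/46225 + 40121/2117 = 40121/2117 + 23189*I*√215/46225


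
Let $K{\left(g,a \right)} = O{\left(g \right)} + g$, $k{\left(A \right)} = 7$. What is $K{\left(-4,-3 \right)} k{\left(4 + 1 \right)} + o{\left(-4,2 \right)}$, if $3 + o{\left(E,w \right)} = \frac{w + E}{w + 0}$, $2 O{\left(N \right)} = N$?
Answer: $-46$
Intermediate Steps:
$O{\left(N \right)} = \frac{N}{2}$
$o{\left(E,w \right)} = -3 + \frac{E + w}{w}$ ($o{\left(E,w \right)} = -3 + \frac{w + E}{w + 0} = -3 + \frac{E + w}{w}$)
$K{\left(g,a \right)} = \frac{3 g}{2}$ ($K{\left(g,a \right)} = \frac{g}{2} + g = \frac{3 g}{2}$)
$K{\left(-4,-3 \right)} k{\left(4 + 1 \right)} + o{\left(-4,2 \right)} = \frac{3}{2} \left(-4\right) 7 - \left(2 + \frac{4}{2}\right) = \left(-6\right) 7 - 4 = -42 - 4 = -46$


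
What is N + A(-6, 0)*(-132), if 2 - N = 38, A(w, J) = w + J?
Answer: 756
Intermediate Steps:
A(w, J) = J + w
N = -36 (N = 2 - 1*38 = 2 - 38 = -36)
N + A(-6, 0)*(-132) = -36 + (0 - 6)*(-132) = -36 - 6*(-132) = -36 + 792 = 756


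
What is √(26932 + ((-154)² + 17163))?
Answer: √67811 ≈ 260.41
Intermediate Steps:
√(26932 + ((-154)² + 17163)) = √(26932 + (23716 + 17163)) = √(26932 + 40879) = √67811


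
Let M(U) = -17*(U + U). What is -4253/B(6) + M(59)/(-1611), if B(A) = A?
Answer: -2279849/3222 ≈ -707.59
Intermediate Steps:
M(U) = -34*U
-4253/B(6) + M(59)/(-1611) = -4253/6 - 34*59/(-1611) = -4253*1/6 - 2006*(-1/1611) = -4253/6 + 2006/1611 = -2279849/3222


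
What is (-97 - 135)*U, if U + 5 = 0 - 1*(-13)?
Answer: -1856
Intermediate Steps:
U = 8 (U = -5 + (0 - 1*(-13)) = -5 + (0 + 13) = -5 + 13 = 8)
(-97 - 135)*U = (-97 - 135)*8 = -232*8 = -1856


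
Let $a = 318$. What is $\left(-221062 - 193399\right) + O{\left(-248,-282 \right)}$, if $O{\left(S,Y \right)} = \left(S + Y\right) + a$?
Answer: $-414673$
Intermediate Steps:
$O{\left(S,Y \right)} = 318 + S + Y$ ($O{\left(S,Y \right)} = \left(S + Y\right) + 318 = 318 + S + Y$)
$\left(-221062 - 193399\right) + O{\left(-248,-282 \right)} = \left(-221062 - 193399\right) - 212 = -414461 - 212 = -414673$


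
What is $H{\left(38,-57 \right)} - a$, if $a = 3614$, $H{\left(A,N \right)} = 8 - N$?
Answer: $-3549$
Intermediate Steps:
$H{\left(38,-57 \right)} - a = \left(8 - -57\right) - 3614 = \left(8 + 57\right) - 3614 = 65 - 3614 = -3549$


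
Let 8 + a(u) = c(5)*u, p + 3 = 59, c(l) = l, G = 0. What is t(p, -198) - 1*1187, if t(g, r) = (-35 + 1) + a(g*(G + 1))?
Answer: -949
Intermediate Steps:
p = 56 (p = -3 + 59 = 56)
a(u) = -8 + 5*u
t(g, r) = -42 + 5*g (t(g, r) = (-35 + 1) + (-8 + 5*(g*(0 + 1))) = -34 + (-8 + 5*(g*1)) = -34 + (-8 + 5*g) = -42 + 5*g)
t(p, -198) - 1*1187 = (-42 + 5*56) - 1*1187 = (-42 + 280) - 1187 = 238 - 1187 = -949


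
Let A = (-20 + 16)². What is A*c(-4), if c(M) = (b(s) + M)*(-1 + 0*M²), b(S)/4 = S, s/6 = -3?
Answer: 1216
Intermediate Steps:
s = -18 (s = 6*(-3) = -18)
b(S) = 4*S
A = 16 (A = (-4)² = 16)
c(M) = 72 - M (c(M) = (4*(-18) + M)*(-1 + 0*M²) = (-72 + M)*(-1 + 0) = (-72 + M)*(-1) = 72 - M)
A*c(-4) = 16*(72 - 1*(-4)) = 16*(72 + 4) = 16*76 = 1216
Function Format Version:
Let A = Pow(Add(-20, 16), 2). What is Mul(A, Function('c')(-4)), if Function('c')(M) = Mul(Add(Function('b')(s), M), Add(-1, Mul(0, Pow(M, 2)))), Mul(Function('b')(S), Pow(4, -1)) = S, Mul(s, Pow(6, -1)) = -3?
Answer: 1216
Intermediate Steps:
s = -18 (s = Mul(6, -3) = -18)
Function('b')(S) = Mul(4, S)
A = 16 (A = Pow(-4, 2) = 16)
Function('c')(M) = Add(72, Mul(-1, M)) (Function('c')(M) = Mul(Add(Mul(4, -18), M), Add(-1, Mul(0, Pow(M, 2)))) = Mul(Add(-72, M), Add(-1, 0)) = Mul(Add(-72, M), -1) = Add(72, Mul(-1, M)))
Mul(A, Function('c')(-4)) = Mul(16, Add(72, Mul(-1, -4))) = Mul(16, Add(72, 4)) = Mul(16, 76) = 1216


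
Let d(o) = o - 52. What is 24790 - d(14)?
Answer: 24828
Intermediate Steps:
d(o) = -52 + o
24790 - d(14) = 24790 - (-52 + 14) = 24790 - 1*(-38) = 24790 + 38 = 24828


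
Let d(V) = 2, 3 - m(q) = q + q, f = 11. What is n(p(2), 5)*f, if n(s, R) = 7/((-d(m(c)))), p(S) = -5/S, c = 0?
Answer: -77/2 ≈ -38.500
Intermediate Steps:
m(q) = 3 - 2*q (m(q) = 3 - (q + q) = 3 - 2*q)
n(s, R) = -7/2 (n(s, R) = 7/((-1*2)) = 7/(-2) = 7*(-½) = -7/2)
n(p(2), 5)*f = -7/2*11 = -77/2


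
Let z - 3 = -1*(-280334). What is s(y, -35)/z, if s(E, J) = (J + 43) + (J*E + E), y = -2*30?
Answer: 2048/280337 ≈ 0.0073055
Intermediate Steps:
y = -60
s(E, J) = 43 + E + J + E*J (s(E, J) = (43 + J) + (E*J + E) = (43 + J) + (E + E*J) = 43 + E + J + E*J)
z = 280337 (z = 3 - 1*(-280334) = 3 + 280334 = 280337)
s(y, -35)/z = (43 - 60 - 35 - 60*(-35))/280337 = (43 - 60 - 35 + 2100)*(1/280337) = 2048*(1/280337) = 2048/280337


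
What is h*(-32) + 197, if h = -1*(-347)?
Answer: -10907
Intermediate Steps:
h = 347
h*(-32) + 197 = 347*(-32) + 197 = -11104 + 197 = -10907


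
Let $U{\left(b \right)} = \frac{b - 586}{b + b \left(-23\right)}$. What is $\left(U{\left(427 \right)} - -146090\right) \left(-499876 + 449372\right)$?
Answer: $- \frac{34655077618988}{4697} \approx -7.3781 \cdot 10^{9}$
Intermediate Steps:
$U{\left(b \right)} = - \frac{-586 + b}{22 b}$ ($U{\left(b \right)} = \frac{-586 + b}{b - 23 b} = \frac{-586 + b}{\left(-22\right) b} = \left(-586 + b\right) \left(- \frac{1}{22 b}\right) = - \frac{-586 + b}{22 b}$)
$\left(U{\left(427 \right)} - -146090\right) \left(-499876 + 449372\right) = \left(\frac{586 - 427}{22 \cdot 427} - -146090\right) \left(-499876 + 449372\right) = \left(\frac{1}{22} \cdot \frac{1}{427} \left(586 - 427\right) + \left(-44740 + 190830\right)\right) \left(-50504\right) = \left(\frac{1}{22} \cdot \frac{1}{427} \cdot 159 + 146090\right) \left(-50504\right) = \left(\frac{159}{9394} + 146090\right) \left(-50504\right) = \frac{1372369619}{9394} \left(-50504\right) = - \frac{34655077618988}{4697}$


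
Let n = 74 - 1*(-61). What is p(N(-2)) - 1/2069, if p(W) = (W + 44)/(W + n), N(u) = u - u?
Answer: 90901/279315 ≈ 0.32544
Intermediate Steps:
n = 135 (n = 74 + 61 = 135)
N(u) = 0
p(W) = (44 + W)/(135 + W) (p(W) = (W + 44)/(W + 135) = (44 + W)/(135 + W))
p(N(-2)) - 1/2069 = (44 + 0)/(135 + 0) - 1/2069 = 44/135 - 1*1/2069 = (1/135)*44 - 1/2069 = 44/135 - 1/2069 = 90901/279315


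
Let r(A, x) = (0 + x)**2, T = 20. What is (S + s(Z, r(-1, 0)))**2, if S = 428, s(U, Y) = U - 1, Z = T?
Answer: 199809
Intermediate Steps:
r(A, x) = x**2
Z = 20
s(U, Y) = -1 + U
(S + s(Z, r(-1, 0)))**2 = (428 + (-1 + 20))**2 = (428 + 19)**2 = 447**2 = 199809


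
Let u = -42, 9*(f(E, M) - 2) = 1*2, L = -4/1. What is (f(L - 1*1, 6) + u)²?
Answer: 128164/81 ≈ 1582.3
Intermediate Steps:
L = -4 (L = -4*1 = -4)
f(E, M) = 20/9 (f(E, M) = 2 + (1*2)/9 = 2 + (⅑)*2 = 2 + 2/9 = 20/9)
(f(L - 1*1, 6) + u)² = (20/9 - 42)² = (-358/9)² = 128164/81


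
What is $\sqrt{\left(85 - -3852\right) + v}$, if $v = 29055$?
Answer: $4 \sqrt{2062} \approx 181.64$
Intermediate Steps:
$\sqrt{\left(85 - -3852\right) + v} = \sqrt{\left(85 - -3852\right) + 29055} = \sqrt{\left(85 + 3852\right) + 29055} = \sqrt{3937 + 29055} = \sqrt{32992} = 4 \sqrt{2062}$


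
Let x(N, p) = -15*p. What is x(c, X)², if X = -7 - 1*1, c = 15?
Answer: 14400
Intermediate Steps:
X = -8 (X = -7 - 1 = -8)
x(c, X)² = (-15*(-8))² = 120² = 14400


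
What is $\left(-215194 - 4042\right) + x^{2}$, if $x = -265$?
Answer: $-149011$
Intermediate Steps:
$\left(-215194 - 4042\right) + x^{2} = \left(-215194 - 4042\right) + \left(-265\right)^{2} = -219236 + 70225 = -149011$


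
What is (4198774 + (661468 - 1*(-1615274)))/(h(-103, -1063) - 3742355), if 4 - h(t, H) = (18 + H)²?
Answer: -1618879/1208594 ≈ -1.3395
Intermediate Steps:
h(t, H) = 4 - (18 + H)²
(4198774 + (661468 - 1*(-1615274)))/(h(-103, -1063) - 3742355) = (4198774 + (661468 - 1*(-1615274)))/((4 - (18 - 1063)²) - 3742355) = (4198774 + (661468 + 1615274))/((4 - 1*(-1045)²) - 3742355) = (4198774 + 2276742)/((4 - 1*1092025) - 3742355) = 6475516/((4 - 1092025) - 3742355) = 6475516/(-1092021 - 3742355) = 6475516/(-4834376) = 6475516*(-1/4834376) = -1618879/1208594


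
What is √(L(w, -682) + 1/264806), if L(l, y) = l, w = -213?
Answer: I*√14936032091662/264806 ≈ 14.595*I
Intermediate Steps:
√(L(w, -682) + 1/264806) = √(-213 + 1/264806) = √(-56403677/264806) = I*√14936032091662/264806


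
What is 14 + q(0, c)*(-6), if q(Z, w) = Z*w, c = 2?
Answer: 14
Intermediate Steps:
14 + q(0, c)*(-6) = 14 + (0*2)*(-6) = 14 + 0*(-6) = 14 + 0 = 14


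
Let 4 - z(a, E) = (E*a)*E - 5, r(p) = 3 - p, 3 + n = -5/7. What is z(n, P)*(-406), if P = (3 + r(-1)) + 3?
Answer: -154454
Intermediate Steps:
n = -26/7 (n = -3 - 5/7 = -26/7 ≈ -3.7143)
P = 10 (P = (3 + (3 - 1*(-1))) + 3 = (3 + (3 + 1)) + 3 = (3 + 4) + 3 = 7 + 3 = 10)
z(a, E) = 9 - a*E² (z(a, E) = 4 - ((E*a)*E - 5) = 4 - (a*E² - 5) = 4 - (-5 + a*E²) = 4 + (5 - a*E²) = 9 - a*E²)
z(n, P)*(-406) = (9 - 1*(-26/7)*10²)*(-406) = (9 - 1*(-26/7)*100)*(-406) = (9 + 2600/7)*(-406) = (2663/7)*(-406) = -154454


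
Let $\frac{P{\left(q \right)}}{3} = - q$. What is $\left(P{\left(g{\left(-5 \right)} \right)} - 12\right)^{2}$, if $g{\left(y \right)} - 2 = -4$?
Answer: $36$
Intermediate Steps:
$g{\left(y \right)} = -2$ ($g{\left(y \right)} = 2 - 4 = -2$)
$P{\left(q \right)} = - 3 q$ ($P{\left(q \right)} = 3 \left(- q\right) = - 3 q$)
$\left(P{\left(g{\left(-5 \right)} \right)} - 12\right)^{2} = \left(\left(-3\right) \left(-2\right) - 12\right)^{2} = \left(6 - 12\right)^{2} = \left(-6\right)^{2} = 36$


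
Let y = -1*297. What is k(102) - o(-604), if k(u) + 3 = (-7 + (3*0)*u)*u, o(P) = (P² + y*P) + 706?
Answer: -545627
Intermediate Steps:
y = -297
o(P) = 706 + P² - 297*P (o(P) = (P² - 297*P) + 706 = 706 + P² - 297*P)
k(u) = -3 - 7*u (k(u) = -3 + (-7 + (3*0)*u)*u = -3 + (-7 + 0*u)*u = -3 + (-7 + 0)*u = -3 - 7*u)
k(102) - o(-604) = (-3 - 7*102) - (706 + (-604)² - 297*(-604)) = (-3 - 714) - (706 + 364816 + 179388) = -717 - 1*544910 = -717 - 544910 = -545627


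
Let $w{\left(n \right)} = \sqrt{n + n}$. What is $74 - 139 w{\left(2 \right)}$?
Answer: $-204$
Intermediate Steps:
$w{\left(n \right)} = \sqrt{2} \sqrt{n}$ ($w{\left(n \right)} = \sqrt{2 n} = \sqrt{2} \sqrt{n}$)
$74 - 139 w{\left(2 \right)} = 74 - 139 \sqrt{2} \sqrt{2} = 74 - 278 = -204$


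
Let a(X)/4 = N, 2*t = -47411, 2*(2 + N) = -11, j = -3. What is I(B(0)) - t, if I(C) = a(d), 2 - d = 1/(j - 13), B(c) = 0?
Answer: 47351/2 ≈ 23676.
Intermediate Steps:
N = -15/2 (N = -2 + (1/2)*(-11) = -2 - 11/2 = -15/2 ≈ -7.5000)
t = -47411/2 (t = (1/2)*(-47411) = -47411/2 ≈ -23706.)
d = 33/16 (d = 2 - 1/(-3 - 13) = 2 - 1/(-16) = 2 - 1*(-1/16) = 2 + 1/16 = 33/16 ≈ 2.0625)
a(X) = -30 (a(X) = 4*(-15/2) = -30)
I(C) = -30
I(B(0)) - t = -30 - 1*(-47411/2) = -30 + 47411/2 = 47351/2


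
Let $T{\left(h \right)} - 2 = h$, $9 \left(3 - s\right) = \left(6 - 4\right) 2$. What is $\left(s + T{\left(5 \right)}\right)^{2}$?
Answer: $\frac{7396}{81} \approx 91.309$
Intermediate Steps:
$s = \frac{23}{9}$ ($s = 3 - \frac{\left(6 - 4\right) 2}{9} = 3 - \frac{2 \cdot 2}{9} = 3 - \frac{4}{9} = \frac{23}{9} \approx 2.5556$)
$T{\left(h \right)} = 2 + h$
$\left(s + T{\left(5 \right)}\right)^{2} = \left(\frac{23}{9} + \left(2 + 5\right)\right)^{2} = \left(\frac{23}{9} + 7\right)^{2} = \left(\frac{86}{9}\right)^{2} = \frac{7396}{81}$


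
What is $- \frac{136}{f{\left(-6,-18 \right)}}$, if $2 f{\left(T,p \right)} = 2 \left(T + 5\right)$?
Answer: $136$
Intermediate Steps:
$f{\left(T,p \right)} = 5 + T$ ($f{\left(T,p \right)} = \frac{2 \left(T + 5\right)}{2} = \frac{2 \left(5 + T\right)}{2} = \frac{10 + 2 T}{2} = 5 + T$)
$- \frac{136}{f{\left(-6,-18 \right)}} = - \frac{136}{5 - 6} = - \frac{136}{-1} = \left(-136\right) \left(-1\right) = 136$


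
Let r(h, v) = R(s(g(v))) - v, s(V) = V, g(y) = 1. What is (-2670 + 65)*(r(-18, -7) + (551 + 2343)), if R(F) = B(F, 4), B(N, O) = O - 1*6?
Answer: -7551895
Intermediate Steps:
B(N, O) = -6 + O (B(N, O) = O - 6 = -6 + O)
R(F) = -2 (R(F) = -6 + 4 = -2)
r(h, v) = -2 - v
(-2670 + 65)*(r(-18, -7) + (551 + 2343)) = (-2670 + 65)*((-2 - 1*(-7)) + (551 + 2343)) = -2605*((-2 + 7) + 2894) = -2605*(5 + 2894) = -2605*2899 = -7551895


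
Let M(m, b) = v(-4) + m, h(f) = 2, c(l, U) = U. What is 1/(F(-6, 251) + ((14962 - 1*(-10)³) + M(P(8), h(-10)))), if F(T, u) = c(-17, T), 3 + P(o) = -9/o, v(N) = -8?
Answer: 8/127551 ≈ 6.2720e-5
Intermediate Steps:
P(o) = -3 - 9/o
F(T, u) = T
M(m, b) = -8 + m
1/(F(-6, 251) + ((14962 - 1*(-10)³) + M(P(8), h(-10)))) = 1/(-6 + ((14962 - 1*(-10)³) + (-8 + (-3 - 9/8)))) = 1/(-6 + ((14962 - 1*(-1000)) + (-8 + (-3 - 9*⅛)))) = 1/(-6 + ((14962 + 1000) + (-8 + (-3 - 9/8)))) = 1/(-6 + (15962 + (-8 - 33/8))) = 1/(-6 + (15962 - 97/8)) = 1/(-6 + 127599/8) = 1/(127551/8) = 8/127551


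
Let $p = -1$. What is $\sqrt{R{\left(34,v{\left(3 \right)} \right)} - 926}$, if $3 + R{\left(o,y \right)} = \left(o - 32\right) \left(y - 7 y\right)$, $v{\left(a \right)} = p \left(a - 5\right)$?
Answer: $i \sqrt{953} \approx 30.871 i$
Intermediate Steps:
$v{\left(a \right)} = 5 - a$ ($v{\left(a \right)} = - (a - 5) = - (-5 + a) = 5 - a$)
$R{\left(o,y \right)} = -3 - 6 y \left(-32 + o\right)$ ($R{\left(o,y \right)} = -3 + \left(o - 32\right) \left(y - 7 y\right) = -3 + \left(-32 + o\right) \left(- 6 y\right) = -3 - 6 y \left(-32 + o\right)$)
$\sqrt{R{\left(34,v{\left(3 \right)} \right)} - 926} = \sqrt{\left(-3 + 192 \left(5 - 3\right) - 204 \left(5 - 3\right)\right) - 926} = \sqrt{\left(-3 + 192 \cdot 2 - 204 \cdot 2\right) - 926} = \sqrt{\left(-3 + 384 - 408\right) - 926} = \sqrt{-27 - 926} = \sqrt{-953} = i \sqrt{953}$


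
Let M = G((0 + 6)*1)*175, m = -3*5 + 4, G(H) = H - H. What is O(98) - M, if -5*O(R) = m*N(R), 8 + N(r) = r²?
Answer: 105556/5 ≈ 21111.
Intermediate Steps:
N(r) = -8 + r²
G(H) = 0
m = -11 (m = -15 + 4 = -11)
O(R) = -88/5 + 11*R²/5 (O(R) = -(-11)*(-8 + R²)/5 = -(88 - 11*R²)/5 = -88/5 + 11*R²/5)
M = 0 (M = 0*175 = 0)
O(98) - M = (-88/5 + (11/5)*98²) - 1*0 = (-88/5 + (11/5)*9604) + 0 = (-88/5 + 105644/5) + 0 = 105556/5 + 0 = 105556/5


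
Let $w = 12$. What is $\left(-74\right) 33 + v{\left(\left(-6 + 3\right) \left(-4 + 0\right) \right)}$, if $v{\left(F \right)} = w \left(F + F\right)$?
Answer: $-2154$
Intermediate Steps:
$v{\left(F \right)} = 24 F$ ($v{\left(F \right)} = 12 \left(F + F\right) = 12 \cdot 2 F = 24 F$)
$\left(-74\right) 33 + v{\left(\left(-6 + 3\right) \left(-4 + 0\right) \right)} = \left(-74\right) 33 + 24 \left(-6 + 3\right) \left(-4 + 0\right) = -2442 + 24 \left(\left(-3\right) \left(-4\right)\right) = -2442 + 24 \cdot 12 = -2442 + 288 = -2154$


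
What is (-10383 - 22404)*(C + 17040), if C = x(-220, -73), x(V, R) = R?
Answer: -556297029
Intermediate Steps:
C = -73
(-10383 - 22404)*(C + 17040) = (-10383 - 22404)*(-73 + 17040) = -32787*16967 = -556297029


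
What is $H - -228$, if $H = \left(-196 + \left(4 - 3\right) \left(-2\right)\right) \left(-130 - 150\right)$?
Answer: $55668$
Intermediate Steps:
$H = 55440$ ($H = \left(-196 + 1 \left(-2\right)\right) \left(-280\right) = \left(-196 - 2\right) \left(-280\right) = \left(-198\right) \left(-280\right) = 55440$)
$H - -228 = 55440 - -228 = 55440 + 228 = 55668$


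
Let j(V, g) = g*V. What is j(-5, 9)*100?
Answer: -4500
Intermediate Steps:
j(V, g) = V*g
j(-5, 9)*100 = -5*9*100 = -45*100 = -4500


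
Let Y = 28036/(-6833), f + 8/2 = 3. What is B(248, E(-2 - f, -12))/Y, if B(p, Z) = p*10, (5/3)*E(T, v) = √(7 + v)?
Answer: -4236460/7009 ≈ -604.43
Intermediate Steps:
f = -1 (f = -4 + 3 = -1)
E(T, v) = 3*√(7 + v)/5
B(p, Z) = 10*p
Y = -28036/6833 (Y = 28036*(-1/6833) = -28036/6833 ≈ -4.1030)
B(248, E(-2 - f, -12))/Y = (10*248)/(-28036/6833) = 2480*(-6833/28036) = -4236460/7009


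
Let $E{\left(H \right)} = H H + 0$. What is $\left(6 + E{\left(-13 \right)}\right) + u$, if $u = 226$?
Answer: $401$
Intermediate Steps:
$E{\left(H \right)} = H^{2}$ ($E{\left(H \right)} = H^{2} + 0 = H^{2}$)
$\left(6 + E{\left(-13 \right)}\right) + u = \left(6 + \left(-13\right)^{2}\right) + 226 = \left(6 + 169\right) + 226 = 175 + 226 = 401$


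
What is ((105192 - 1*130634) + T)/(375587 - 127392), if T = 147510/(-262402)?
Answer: -3338089597/32563432195 ≈ -0.10251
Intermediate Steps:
T = -73755/131201 (T = 147510*(-1/262402) = -73755/131201 ≈ -0.56215)
((105192 - 1*130634) + T)/(375587 - 127392) = ((105192 - 1*130634) - 73755/131201)/(375587 - 127392) = ((105192 - 130634) - 73755/131201)/248195 = (-25442 - 73755/131201)*(1/248195) = -3338089597/131201*1/248195 = -3338089597/32563432195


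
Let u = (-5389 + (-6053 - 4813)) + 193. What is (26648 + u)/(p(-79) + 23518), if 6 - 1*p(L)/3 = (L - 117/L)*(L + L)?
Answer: -5293/6604 ≈ -0.80148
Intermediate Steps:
u = -16062 (u = (-5389 - 10866) + 193 = -16255 + 193 = -16062)
p(L) = 18 - 6*L*(L - 117/L) (p(L) = 18 - 3*(L - 117/L)*(L + L) = 18 - 3*(L - 117/L)*2*L = 18 - 6*L*(L - 117/L))
(26648 + u)/(p(-79) + 23518) = (26648 - 16062)/((720 - 6*(-79)²) + 23518) = 10586/((720 - 6*6241) + 23518) = 10586/((720 - 37446) + 23518) = 10586/(-36726 + 23518) = 10586/(-13208) = 10586*(-1/13208) = -5293/6604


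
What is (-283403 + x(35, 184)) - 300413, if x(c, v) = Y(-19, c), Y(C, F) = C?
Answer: -583835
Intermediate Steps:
x(c, v) = -19
(-283403 + x(35, 184)) - 300413 = (-283403 - 19) - 300413 = -283422 - 300413 = -583835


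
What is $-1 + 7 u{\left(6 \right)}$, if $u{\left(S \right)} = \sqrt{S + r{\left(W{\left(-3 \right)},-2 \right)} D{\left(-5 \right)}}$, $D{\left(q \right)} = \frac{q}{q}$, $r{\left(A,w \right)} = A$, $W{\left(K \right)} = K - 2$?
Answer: $6$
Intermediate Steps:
$W{\left(K \right)} = -2 + K$ ($W{\left(K \right)} = K - 2 = -2 + K$)
$D{\left(q \right)} = 1$
$u{\left(S \right)} = \sqrt{-5 + S}$ ($u{\left(S \right)} = \sqrt{S + \left(-2 - 3\right) 1} = \sqrt{S - 5} = \sqrt{-5 + S}$)
$-1 + 7 u{\left(6 \right)} = -1 + 7 \sqrt{-5 + 6} = -1 + 7 \sqrt{1} = -1 + 7 \cdot 1 = -1 + 7 = 6$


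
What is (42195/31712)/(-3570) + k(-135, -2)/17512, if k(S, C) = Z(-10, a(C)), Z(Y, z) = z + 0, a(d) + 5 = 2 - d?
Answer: -7101089/16521381184 ≈ -0.00042981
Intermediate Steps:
a(d) = -3 - d (a(d) = -5 + (2 - d) = -3 - d)
Z(Y, z) = z
k(S, C) = -3 - C
(42195/31712)/(-3570) + k(-135, -2)/17512 = (42195/31712)/(-3570) + (-3 - 1*(-2))/17512 = (42195*(1/31712))*(-1/3570) + (-3 + 2)*(1/17512) = (42195/31712)*(-1/3570) - 1*1/17512 = -2813/7547456 - 1/17512 = -7101089/16521381184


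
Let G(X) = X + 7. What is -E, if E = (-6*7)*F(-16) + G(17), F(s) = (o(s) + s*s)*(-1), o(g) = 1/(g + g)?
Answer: -172395/16 ≈ -10775.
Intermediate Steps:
o(g) = 1/(2*g)
F(s) = -s² - 1/(2*s) (F(s) = (1/(2*s) + s*s)*(-1) = (1/(2*s) + s²)*(-1) = (s² + 1/(2*s))*(-1) = -s² - 1/(2*s))
G(X) = 7 + X
E = 172395/16 (E = (-6*7)*((-½ - 1*(-16)³)/(-16)) + (7 + 17) = -(-21)*(-½ - 1*(-4096))/8 + 24 = -(-21)*(-½ + 4096)/8 + 24 = -(-21)*8191/(8*2) + 24 = -42*(-8191/32) + 24 = 172011/16 + 24 = 172395/16 ≈ 10775.)
-E = -1*172395/16 = -172395/16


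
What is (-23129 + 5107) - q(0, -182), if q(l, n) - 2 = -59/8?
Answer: -144133/8 ≈ -18017.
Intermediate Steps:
q(l, n) = -43/8 (q(l, n) = 2 - 59/8 = -43/8)
(-23129 + 5107) - q(0, -182) = (-23129 + 5107) - 1*(-43/8) = -18022 + 43/8 = -144133/8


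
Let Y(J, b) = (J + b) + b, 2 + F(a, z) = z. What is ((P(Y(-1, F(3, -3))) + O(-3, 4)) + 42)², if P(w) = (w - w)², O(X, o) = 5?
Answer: 2209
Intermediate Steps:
F(a, z) = -2 + z
Y(J, b) = J + 2*b
P(w) = 0 (P(w) = 0² = 0)
((P(Y(-1, F(3, -3))) + O(-3, 4)) + 42)² = ((0 + 5) + 42)² = (5 + 42)² = 47² = 2209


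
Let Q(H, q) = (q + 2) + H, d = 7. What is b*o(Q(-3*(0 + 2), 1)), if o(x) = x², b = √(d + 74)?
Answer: 81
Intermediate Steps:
Q(H, q) = 2 + H + q (Q(H, q) = (2 + q) + H = 2 + H + q)
b = 9 (b = √(7 + 74) = √81 = 9)
b*o(Q(-3*(0 + 2), 1)) = 9*(2 - 3*(0 + 2) + 1)² = 9*(2 - 3*2 + 1)² = 9*(2 - 6 + 1)² = 9*(-3)² = 9*9 = 81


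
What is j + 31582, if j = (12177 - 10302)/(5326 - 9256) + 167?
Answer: 8318113/262 ≈ 31749.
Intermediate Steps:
j = 43629/262 (j = 1875/(-3930) + 167 = 1875*(-1/3930) + 167 = -125/262 + 167 = 43629/262 ≈ 166.52)
j + 31582 = 43629/262 + 31582 = 8318113/262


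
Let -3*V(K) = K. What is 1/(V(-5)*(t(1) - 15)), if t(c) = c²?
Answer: -3/70 ≈ -0.042857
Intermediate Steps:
V(K) = -K/3
1/(V(-5)*(t(1) - 15)) = 1/((-⅓*(-5))*(1² - 15)) = 1/(5*(1 - 15)/3) = 1/((5/3)*(-14)) = 1/(-70/3) = -3/70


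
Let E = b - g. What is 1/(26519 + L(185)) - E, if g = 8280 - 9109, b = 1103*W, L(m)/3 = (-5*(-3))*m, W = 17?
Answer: -682245519/34844 ≈ -19580.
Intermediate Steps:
L(m) = 45*m (L(m) = 3*((-5*(-3))*m) = 3*(15*m) = 45*m)
b = 18751 (b = 1103*17 = 18751)
g = -829
E = 19580 (E = 18751 - 1*(-829) = 18751 + 829 = 19580)
1/(26519 + L(185)) - E = 1/(26519 + 45*185) - 1*19580 = 1/(26519 + 8325) - 19580 = 1/34844 - 19580 = -682245519/34844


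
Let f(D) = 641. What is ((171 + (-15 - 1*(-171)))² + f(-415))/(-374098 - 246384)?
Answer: -53785/310241 ≈ -0.17337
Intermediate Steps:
((171 + (-15 - 1*(-171)))² + f(-415))/(-374098 - 246384) = ((171 + (-15 - 1*(-171)))² + 641)/(-374098 - 246384) = ((171 + (-15 + 171))² + 641)/(-620482) = ((171 + 156)² + 641)*(-1/620482) = (327² + 641)*(-1/620482) = (106929 + 641)*(-1/620482) = 107570*(-1/620482) = -53785/310241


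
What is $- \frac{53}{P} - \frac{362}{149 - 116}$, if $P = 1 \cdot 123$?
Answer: $- \frac{15425}{1353} \approx -11.401$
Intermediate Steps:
$P = 123$
$- \frac{53}{P} - \frac{362}{149 - 116} = - \frac{53}{123} - \frac{362}{149 - 116} = \left(-53\right) \frac{1}{123} - \frac{362}{149 - 116} = - \frac{53}{123} - \frac{362}{33} = - \frac{15425}{1353}$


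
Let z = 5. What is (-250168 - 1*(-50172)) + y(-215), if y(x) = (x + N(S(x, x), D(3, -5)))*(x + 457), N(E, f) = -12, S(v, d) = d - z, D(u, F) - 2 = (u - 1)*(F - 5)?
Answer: -254930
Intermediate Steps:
D(u, F) = 2 + (-1 + u)*(-5 + F) (D(u, F) = 2 + (u - 1)*(F - 5) = 2 + (-1 + u)*(-5 + F))
S(v, d) = -5 + d (S(v, d) = d - 1*5 = d - 5 = -5 + d)
y(x) = (-12 + x)*(457 + x) (y(x) = (x - 12)*(x + 457) = (-12 + x)*(457 + x))
(-250168 - 1*(-50172)) + y(-215) = (-250168 - 1*(-50172)) + (-5484 + (-215)² + 445*(-215)) = (-250168 + 50172) + (-5484 + 46225 - 95675) = -199996 - 54934 = -254930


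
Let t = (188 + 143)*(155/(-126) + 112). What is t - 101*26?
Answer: 4288891/126 ≈ 34039.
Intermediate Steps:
t = 4619767/126 (t = 331*(155*(-1/126) + 112) = 331*(-155/126 + 112) = 331*(13957/126) = 4619767/126 ≈ 36665.)
t - 101*26 = 4619767/126 - 101*26 = 4619767/126 - 2626 = 4288891/126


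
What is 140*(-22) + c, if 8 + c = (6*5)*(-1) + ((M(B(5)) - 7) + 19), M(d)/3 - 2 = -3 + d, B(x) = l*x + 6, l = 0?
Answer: -3091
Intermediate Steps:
B(x) = 6 (B(x) = 0*x + 6 = 0 + 6 = 6)
M(d) = -3 + 3*d (M(d) = 6 + 3*(-3 + d) = 6 + (-9 + 3*d) = -3 + 3*d)
c = -11 (c = -8 + ((6*5)*(-1) + (((-3 + 3*6) - 7) + 19)) = -8 + (30*(-1) + (((-3 + 18) - 7) + 19)) = -8 + (-30 + ((15 - 7) + 19)) = -8 + (-30 + (8 + 19)) = -8 + (-30 + 27) = -8 - 3 = -11)
140*(-22) + c = 140*(-22) - 11 = -3080 - 11 = -3091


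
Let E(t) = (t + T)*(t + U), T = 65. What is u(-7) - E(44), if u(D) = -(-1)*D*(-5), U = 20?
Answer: -6941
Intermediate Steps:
E(t) = (20 + t)*(65 + t) (E(t) = (t + 65)*(t + 20) = (65 + t)*(20 + t) = (20 + t)*(65 + t))
u(D) = -5*D (u(D) = D*(-5) = -5*D)
u(-7) - E(44) = -5*(-7) - (1300 + 44² + 85*44) = 35 - (1300 + 1936 + 3740) = 35 - 1*6976 = 35 - 6976 = -6941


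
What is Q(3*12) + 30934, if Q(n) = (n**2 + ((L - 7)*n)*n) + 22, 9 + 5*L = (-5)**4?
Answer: 914236/5 ≈ 1.8285e+5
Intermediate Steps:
L = 616/5 (L = -9/5 + (1/5)*(-5)**4 = -9/5 + (1/5)*625 = -9/5 + 125 = 616/5 ≈ 123.20)
Q(n) = 22 + 586*n**2/5 (Q(n) = (n**2 + ((616/5 - 7)*n)*n) + 22 = (n**2 + (581*n/5)*n) + 22 = (n**2 + 581*n**2/5) + 22 = 586*n**2/5 + 22 = 22 + 586*n**2/5)
Q(3*12) + 30934 = (22 + 586*(3*12)**2/5) + 30934 = (22 + (586/5)*36**2) + 30934 = (22 + (586/5)*1296) + 30934 = (22 + 759456/5) + 30934 = 759566/5 + 30934 = 914236/5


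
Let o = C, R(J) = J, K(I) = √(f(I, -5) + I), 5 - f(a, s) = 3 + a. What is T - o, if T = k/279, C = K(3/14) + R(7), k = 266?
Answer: -1687/279 - √2 ≈ -7.4608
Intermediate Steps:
f(a, s) = 2 - a (f(a, s) = 5 - (3 + a) = 5 + (-3 - a) = 2 - a)
K(I) = √2 (K(I) = √((2 - I) + I) = √2)
C = 7 + √2 (C = √2 + 7 = 7 + √2 ≈ 8.4142)
T = 266/279 ≈ 0.95341
o = 7 + √2 ≈ 8.4142
T - o = 266/279 - (7 + √2) = 266/279 + (-7 - √2) = -1687/279 - √2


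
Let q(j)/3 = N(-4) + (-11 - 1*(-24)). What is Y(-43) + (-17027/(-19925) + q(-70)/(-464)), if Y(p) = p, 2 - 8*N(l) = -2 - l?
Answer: -390420147/9245200 ≈ -42.229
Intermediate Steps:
N(l) = ½ + l/8 (N(l) = ¼ - (-2 - l)/8 = ¼ + (¼ + l/8) = ½ + l/8)
q(j) = 39 (q(j) = 3*((½ + (⅛)*(-4)) + (-11 - 1*(-24))) = 3*((½ - ½) + (-11 + 24)) = 3*(0 + 13) = 3*13 = 39)
Y(-43) + (-17027/(-19925) + q(-70)/(-464)) = -43 + (-17027/(-19925) + 39/(-464)) = -43 + (-17027*(-1/19925) + 39*(-1/464)) = -43 + (17027/19925 - 39/464) = -43 + 7123453/9245200 = -390420147/9245200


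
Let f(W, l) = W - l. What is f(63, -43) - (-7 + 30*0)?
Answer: 113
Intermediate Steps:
f(63, -43) - (-7 + 30*0) = (63 - 1*(-43)) - (-7 + 30*0) = (63 + 43) - (-7 + 0) = 106 - 1*(-7) = 106 + 7 = 113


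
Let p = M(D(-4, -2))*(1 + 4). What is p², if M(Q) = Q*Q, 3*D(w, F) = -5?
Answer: 15625/81 ≈ 192.90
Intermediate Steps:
D(w, F) = -5/3 (D(w, F) = (⅓)*(-5) = -5/3)
M(Q) = Q²
p = 125/9 (p = (-5/3)²*(1 + 4) = (25/9)*5 = 125/9 ≈ 13.889)
p² = (125/9)² = 15625/81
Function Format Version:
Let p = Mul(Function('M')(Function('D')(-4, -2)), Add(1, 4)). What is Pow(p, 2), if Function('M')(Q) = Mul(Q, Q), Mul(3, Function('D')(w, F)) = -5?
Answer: Rational(15625, 81) ≈ 192.90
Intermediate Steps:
Function('D')(w, F) = Rational(-5, 3) (Function('D')(w, F) = Mul(Rational(1, 3), -5) = Rational(-5, 3))
Function('M')(Q) = Pow(Q, 2)
p = Rational(125, 9) (p = Mul(Pow(Rational(-5, 3), 2), Add(1, 4)) = Mul(Rational(25, 9), 5) = Rational(125, 9) ≈ 13.889)
Pow(p, 2) = Pow(Rational(125, 9), 2) = Rational(15625, 81)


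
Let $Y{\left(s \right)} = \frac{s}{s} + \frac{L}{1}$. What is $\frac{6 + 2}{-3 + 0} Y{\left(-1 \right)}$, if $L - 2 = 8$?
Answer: $- \frac{88}{3} \approx -29.333$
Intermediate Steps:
$L = 10$ ($L = 2 + 8 = 10$)
$Y{\left(s \right)} = 11$ ($Y{\left(s \right)} = \frac{s}{s} + \frac{10}{1} = 1 + 10 \cdot 1 = 1 + 10 = 11$)
$\frac{6 + 2}{-3 + 0} Y{\left(-1 \right)} = \frac{6 + 2}{-3 + 0} \cdot 11 = \frac{8}{-3} \cdot 11 = 8 \left(- \frac{1}{3}\right) 11 = \left(- \frac{8}{3}\right) 11 = - \frac{88}{3}$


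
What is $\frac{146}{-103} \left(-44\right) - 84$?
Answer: $- \frac{2228}{103} \approx -21.631$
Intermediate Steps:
$\frac{146}{-103} \left(-44\right) - 84 = 146 \left(- \frac{1}{103}\right) \left(-44\right) - 84 = \left(- \frac{146}{103}\right) \left(-44\right) - 84 = \frac{6424}{103} - 84 = - \frac{2228}{103}$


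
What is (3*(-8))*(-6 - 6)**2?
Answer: -3456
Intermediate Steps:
(3*(-8))*(-6 - 6)**2 = -24*(-12)**2 = -24*144 = -3456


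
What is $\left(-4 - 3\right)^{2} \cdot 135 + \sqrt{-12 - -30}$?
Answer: $6615 + 3 \sqrt{2} \approx 6619.2$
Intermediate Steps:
$\left(-4 - 3\right)^{2} \cdot 135 + \sqrt{-12 - -30} = \left(-7\right)^{2} \cdot 135 + \sqrt{-12 + 30} = 49 \cdot 135 + \sqrt{18} = 6615 + 3 \sqrt{2}$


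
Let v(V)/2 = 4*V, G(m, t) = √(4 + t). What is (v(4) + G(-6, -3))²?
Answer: 1089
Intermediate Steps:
v(V) = 8*V (v(V) = 2*(4*V) = 8*V)
(v(4) + G(-6, -3))² = (8*4 + √(4 - 3))² = (32 + √1)² = (32 + 1)² = 33² = 1089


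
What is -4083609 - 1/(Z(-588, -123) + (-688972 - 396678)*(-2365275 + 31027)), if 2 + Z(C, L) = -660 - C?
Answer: -10348585314209203735/2534176341126 ≈ -4.0836e+6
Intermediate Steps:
Z(C, L) = -662 - C (Z(C, L) = -2 + (-660 - C) = -662 - C)
-4083609 - 1/(Z(-588, -123) + (-688972 - 396678)*(-2365275 + 31027)) = -4083609 - 1/((-662 - 1*(-588)) + (-688972 - 396678)*(-2365275 + 31027)) = -4083609 - 1/((-662 + 588) - 1085650*(-2334248)) = -4083609 - 1/(-74 + 2534176341200) = -4083609 - 1/2534176341126 = -10348585314209203735/2534176341126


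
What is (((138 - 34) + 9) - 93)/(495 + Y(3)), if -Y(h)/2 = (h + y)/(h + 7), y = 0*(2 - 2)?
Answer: 25/618 ≈ 0.040453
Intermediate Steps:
y = 0 (y = 0*0 = 0)
Y(h) = -2*h/(7 + h) (Y(h) = -2*(h + 0)/(h + 7) = -2*h/(7 + h))
(((138 - 34) + 9) - 93)/(495 + Y(3)) = (((138 - 34) + 9) - 93)/(495 - 2*3/(7 + 3)) = ((104 + 9) - 93)/(495 - 2*3/10) = (113 - 93)/(495 - 2*3*1/10) = 20/(495 - 3/5) = 20/(2472/5) = 20*(5/2472) = 25/618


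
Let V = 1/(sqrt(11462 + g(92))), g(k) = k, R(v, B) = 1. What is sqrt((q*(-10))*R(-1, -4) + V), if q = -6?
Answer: sqrt(8009694960 + 11554*sqrt(11554))/11554 ≈ 7.7466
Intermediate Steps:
V = sqrt(11554)/11554 (V = 1/(sqrt(11462 + 92)) = 1/(sqrt(11554)) = sqrt(11554)/11554 ≈ 0.0093032)
sqrt((q*(-10))*R(-1, -4) + V) = sqrt(-6*(-10)*1 + sqrt(11554)/11554) = sqrt(60*1 + sqrt(11554)/11554) = sqrt(60 + sqrt(11554)/11554)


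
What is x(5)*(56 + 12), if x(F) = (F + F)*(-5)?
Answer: -3400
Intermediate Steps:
x(F) = -10*F (x(F) = (2*F)*(-5) = -10*F)
x(5)*(56 + 12) = (-10*5)*(56 + 12) = -50*68 = -3400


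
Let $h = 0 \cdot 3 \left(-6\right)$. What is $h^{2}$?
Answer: $0$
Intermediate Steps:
$h = 0$ ($h = 0 \left(-6\right) = 0$)
$h^{2} = 0^{2} = 0$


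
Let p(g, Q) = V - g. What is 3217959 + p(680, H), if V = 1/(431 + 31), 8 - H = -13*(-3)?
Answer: 1486382899/462 ≈ 3.2173e+6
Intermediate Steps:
H = -31 (H = 8 - (-13)*(-3) = 8 - 1*39 = 8 - 39 = -31)
V = 1/462 ≈ 0.0021645
p(g, Q) = 1/462 - g
3217959 + p(680, H) = 3217959 + (1/462 - 1*680) = 3217959 + (1/462 - 680) = 3217959 - 314159/462 = 1486382899/462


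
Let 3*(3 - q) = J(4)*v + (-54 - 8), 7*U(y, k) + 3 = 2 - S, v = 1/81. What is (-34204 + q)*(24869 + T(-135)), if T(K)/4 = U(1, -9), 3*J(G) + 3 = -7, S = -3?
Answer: -4337904310223/5103 ≈ -8.5007e+8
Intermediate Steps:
J(G) = -10/3 (J(G) = -1 + (⅓)*(-7) = -1 - 7/3 = -10/3)
v = 1/81 ≈ 0.012346
U(y, k) = 2/7 (U(y, k) = -3/7 + (2 - 1*(-3))/7 = -3/7 + (2 + 3)/7 = -3/7 + (⅐)*5 = -3/7 + 5/7 = 2/7)
T(K) = 8/7 (T(K) = 4*(2/7) = 8/7)
q = 17263/729 (q = 3 - (-10/3*1/81 + (-54 - 8))/3 = 3 - (-10/243 - 62)/3 = 3 - ⅓*(-15076/243) = 3 + 15076/729 = 17263/729 ≈ 23.680)
(-34204 + q)*(24869 + T(-135)) = (-34204 + 17263/729)*(24869 + 8/7) = -24917453/729*174091/7 = -4337904310223/5103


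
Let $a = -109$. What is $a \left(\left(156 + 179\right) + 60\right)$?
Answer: $-43055$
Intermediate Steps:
$a \left(\left(156 + 179\right) + 60\right) = - 109 \left(\left(156 + 179\right) + 60\right) = - 109 \left(335 + 60\right) = \left(-109\right) 395 = -43055$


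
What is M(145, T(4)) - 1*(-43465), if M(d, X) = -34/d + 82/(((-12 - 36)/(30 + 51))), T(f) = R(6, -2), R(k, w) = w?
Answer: 50258613/1160 ≈ 43326.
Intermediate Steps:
T(f) = -2
M(d, X) = -1107/8 - 34/d (M(d, X) = -34/d + 82/((-48/81)) = -34/d + 82/((-48*1/81)) = -34/d + 82/(-16/27) = -34/d + 82*(-27/16) = -34/d - 1107/8 = -1107/8 - 34/d)
M(145, T(4)) - 1*(-43465) = (-1107/8 - 34/145) - 1*(-43465) = (-1107/8 - 34*1/145) + 43465 = (-1107/8 - 34/145) + 43465 = -160787/1160 + 43465 = 50258613/1160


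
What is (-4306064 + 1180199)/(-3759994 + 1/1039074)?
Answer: 649601009802/781382401111 ≈ 0.83135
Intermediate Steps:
(-4306064 + 1180199)/(-3759994 + 1/1039074) = -3125865/(-3759994 + 1/1039074) = -3125865/(-3906912005555/1039074) = -3125865*(-1039074/3906912005555) = 649601009802/781382401111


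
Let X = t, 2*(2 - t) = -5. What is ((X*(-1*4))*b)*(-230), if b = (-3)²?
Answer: 37260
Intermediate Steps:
t = 9/2 (t = 2 - ½*(-5) = 2 + 5/2 = 9/2 ≈ 4.5000)
X = 9/2 ≈ 4.5000
b = 9
((X*(-1*4))*b)*(-230) = ((9*(-1*4)/2)*9)*(-230) = (((9/2)*(-4))*9)*(-230) = -18*9*(-230) = -162*(-230) = 37260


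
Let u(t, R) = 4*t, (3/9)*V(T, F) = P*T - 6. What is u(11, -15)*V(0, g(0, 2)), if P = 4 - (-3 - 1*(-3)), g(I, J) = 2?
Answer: -792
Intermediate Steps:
P = 4 (P = 4 - (-3 + 3) = 4 - 1*0 = 4 + 0 = 4)
V(T, F) = -18 + 12*T (V(T, F) = 3*(4*T - 6) = 3*(-6 + 4*T) = -18 + 12*T)
u(11, -15)*V(0, g(0, 2)) = (4*11)*(-18 + 12*0) = 44*(-18 + 0) = 44*(-18) = -792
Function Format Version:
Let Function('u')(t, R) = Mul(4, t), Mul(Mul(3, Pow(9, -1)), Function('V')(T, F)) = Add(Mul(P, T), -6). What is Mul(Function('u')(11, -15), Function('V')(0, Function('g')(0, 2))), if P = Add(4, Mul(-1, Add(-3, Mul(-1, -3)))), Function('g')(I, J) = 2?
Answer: -792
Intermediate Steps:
P = 4 (P = Add(4, Mul(-1, Add(-3, 3))) = Add(4, Mul(-1, 0)) = Add(4, 0) = 4)
Function('V')(T, F) = Add(-18, Mul(12, T)) (Function('V')(T, F) = Mul(3, Add(Mul(4, T), -6)) = Mul(3, Add(-6, Mul(4, T))) = Add(-18, Mul(12, T)))
Mul(Function('u')(11, -15), Function('V')(0, Function('g')(0, 2))) = Mul(Mul(4, 11), Add(-18, Mul(12, 0))) = Mul(44, Add(-18, 0)) = Mul(44, -18) = -792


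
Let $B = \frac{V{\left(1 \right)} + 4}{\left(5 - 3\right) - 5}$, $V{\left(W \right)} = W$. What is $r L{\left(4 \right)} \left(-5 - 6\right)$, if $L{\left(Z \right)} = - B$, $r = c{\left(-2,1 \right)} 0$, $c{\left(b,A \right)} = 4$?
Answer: $0$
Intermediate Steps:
$r = 0$ ($r = 4 \cdot 0 = 0$)
$B = - \frac{5}{3}$ ($B = \frac{1 + 4}{\left(5 - 3\right) - 5} = \frac{5}{\left(5 - 3\right) - 5} = \frac{5}{2 - 5} = \frac{5}{-3} = 5 \left(- \frac{1}{3}\right) = - \frac{5}{3} \approx -1.6667$)
$L{\left(Z \right)} = \frac{5}{3}$ ($L{\left(Z \right)} = \left(-1\right) \left(- \frac{5}{3}\right) = \frac{5}{3}$)
$r L{\left(4 \right)} \left(-5 - 6\right) = 0 \cdot \frac{5}{3} \left(-5 - 6\right) = 0 \left(-11\right) = 0$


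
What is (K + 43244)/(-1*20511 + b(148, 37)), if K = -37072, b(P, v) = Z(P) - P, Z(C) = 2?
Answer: -6172/20657 ≈ -0.29878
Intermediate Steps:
b(P, v) = 2 - P
(K + 43244)/(-1*20511 + b(148, 37)) = (-37072 + 43244)/(-1*20511 + (2 - 1*148)) = 6172/(-20511 + (2 - 148)) = 6172/(-20511 - 146) = 6172/(-20657) = 6172*(-1/20657) = -6172/20657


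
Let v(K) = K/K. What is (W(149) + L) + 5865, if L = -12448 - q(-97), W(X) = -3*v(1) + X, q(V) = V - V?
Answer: -6437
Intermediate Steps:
v(K) = 1
q(V) = 0
W(X) = -3 + X (W(X) = -3*1 + X = -3 + X)
L = -12448 (L = -12448 - 1*0 = -12448 + 0 = -12448)
(W(149) + L) + 5865 = ((-3 + 149) - 12448) + 5865 = (146 - 12448) + 5865 = -12302 + 5865 = -6437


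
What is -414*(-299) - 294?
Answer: 123492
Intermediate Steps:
-414*(-299) - 294 = 123786 - 294 = 123492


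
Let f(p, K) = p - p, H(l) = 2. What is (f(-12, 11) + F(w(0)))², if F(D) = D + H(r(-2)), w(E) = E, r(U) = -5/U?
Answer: 4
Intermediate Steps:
f(p, K) = 0
F(D) = 2 + D (F(D) = D + 2 = 2 + D)
(f(-12, 11) + F(w(0)))² = (0 + (2 + 0))² = (0 + 2)² = 2² = 4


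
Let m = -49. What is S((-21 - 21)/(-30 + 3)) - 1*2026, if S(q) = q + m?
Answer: -18661/9 ≈ -2073.4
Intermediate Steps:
S(q) = -49 + q (S(q) = q - 49 = -49 + q)
S((-21 - 21)/(-30 + 3)) - 1*2026 = (-49 + (-21 - 21)/(-30 + 3)) - 1*2026 = (-49 - 42/(-27)) - 2026 = (-49 - 42*(-1/27)) - 2026 = (-49 + 14/9) - 2026 = -427/9 - 2026 = -18661/9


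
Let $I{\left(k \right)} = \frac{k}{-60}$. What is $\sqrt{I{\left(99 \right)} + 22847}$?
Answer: $\frac{\sqrt{2284535}}{10} \approx 151.15$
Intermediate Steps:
$I{\left(k \right)} = - \frac{k}{60}$ ($I{\left(k \right)} = k \left(- \frac{1}{60}\right) = - \frac{k}{60}$)
$\sqrt{I{\left(99 \right)} + 22847} = \sqrt{\left(- \frac{1}{60}\right) 99 + 22847} = \sqrt{- \frac{33}{20} + 22847} = \sqrt{\frac{456907}{20}} = \frac{\sqrt{2284535}}{10}$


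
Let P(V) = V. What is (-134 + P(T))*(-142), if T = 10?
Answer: 17608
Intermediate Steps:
(-134 + P(T))*(-142) = (-134 + 10)*(-142) = -124*(-142) = 17608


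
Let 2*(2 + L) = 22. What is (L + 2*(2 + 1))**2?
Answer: 225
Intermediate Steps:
L = 9 (L = -2 + (1/2)*22 = -2 + 11 = 9)
(L + 2*(2 + 1))**2 = (9 + 2*(2 + 1))**2 = (9 + 2*3)**2 = (9 + 6)**2 = 15**2 = 225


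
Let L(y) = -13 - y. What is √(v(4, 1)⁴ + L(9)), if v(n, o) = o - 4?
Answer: √59 ≈ 7.6811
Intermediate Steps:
v(n, o) = -4 + o
√(v(4, 1)⁴ + L(9)) = √((-4 + 1)⁴ + (-13 - 1*9)) = √((-3)⁴ + (-13 - 9)) = √(81 - 22) = √59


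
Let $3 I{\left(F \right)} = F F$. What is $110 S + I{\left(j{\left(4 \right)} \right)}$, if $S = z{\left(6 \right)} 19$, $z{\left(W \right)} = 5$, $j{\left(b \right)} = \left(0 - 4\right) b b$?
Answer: $\frac{35446}{3} \approx 11815.0$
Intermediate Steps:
$j{\left(b \right)} = - 4 b^{2}$
$I{\left(F \right)} = \frac{F^{2}}{3}$ ($I{\left(F \right)} = \frac{F F}{3} = \frac{F^{2}}{3}$)
$S = 95$ ($S = 5 \cdot 19 = 95$)
$110 S + I{\left(j{\left(4 \right)} \right)} = 110 \cdot 95 + \frac{\left(- 4 \cdot 4^{2}\right)^{2}}{3} = 10450 + \frac{\left(\left(-4\right) 16\right)^{2}}{3} = 10450 + \frac{\left(-64\right)^{2}}{3} = 10450 + \frac{1}{3} \cdot 4096 = 10450 + \frac{4096}{3} = \frac{35446}{3}$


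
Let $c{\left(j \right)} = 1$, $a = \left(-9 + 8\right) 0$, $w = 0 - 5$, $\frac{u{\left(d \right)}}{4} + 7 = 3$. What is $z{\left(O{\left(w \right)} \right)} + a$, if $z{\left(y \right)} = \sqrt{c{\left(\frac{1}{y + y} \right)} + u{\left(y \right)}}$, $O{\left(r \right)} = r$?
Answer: $i \sqrt{15} \approx 3.873 i$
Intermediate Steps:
$u{\left(d \right)} = -16$ ($u{\left(d \right)} = -28 + 4 \cdot 3 = -28 + 12 = -16$)
$w = -5$ ($w = 0 - 5 = -5$)
$a = 0$ ($a = \left(-1\right) 0 = 0$)
$z{\left(y \right)} = i \sqrt{15}$ ($z{\left(y \right)} = \sqrt{1 - 16} = \sqrt{-15} = i \sqrt{15}$)
$z{\left(O{\left(w \right)} \right)} + a = i \sqrt{15} + 0 = i \sqrt{15}$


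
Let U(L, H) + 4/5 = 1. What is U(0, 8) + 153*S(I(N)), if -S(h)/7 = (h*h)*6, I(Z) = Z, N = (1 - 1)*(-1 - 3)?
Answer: 1/5 ≈ 0.20000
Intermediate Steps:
U(L, H) = 1/5 (U(L, H) = -4/5 + 1 = 1/5)
N = 0 (N = 0*(-4) = 0)
S(h) = -42*h**2 (S(h) = -7*h*h*6 = -7*h**2*6 = -42*h**2)
U(0, 8) + 153*S(I(N)) = 1/5 + 153*(-42*0**2) = 1/5 + 153*(-42*0) = 1/5 + 153*0 = 1/5 + 0 = 1/5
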